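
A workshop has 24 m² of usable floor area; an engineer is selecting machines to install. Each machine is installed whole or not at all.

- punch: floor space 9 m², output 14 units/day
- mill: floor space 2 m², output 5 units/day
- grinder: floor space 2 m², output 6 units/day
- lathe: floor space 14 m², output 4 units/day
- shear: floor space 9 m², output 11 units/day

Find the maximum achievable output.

Allowing fractional choices, the relaxed optimum would be about 36.6, but machines are indivisible.
punch + grinder + shear: floor space 9 + 2 + 9 = 20 ≤ 24, output 14 + 6 + 11 = 31.
punch + mill + shear: floor space 9 + 2 + 9 = 20 ≤ 24, output 14 + 5 + 11 = 30.
punch + mill + grinder + shear: floor space 9 + 2 + 2 + 9 = 22 ≤ 24, output 14 + 5 + 6 + 11 = 36.
Best is punch, mill, grinder, and shear with total output 36.

36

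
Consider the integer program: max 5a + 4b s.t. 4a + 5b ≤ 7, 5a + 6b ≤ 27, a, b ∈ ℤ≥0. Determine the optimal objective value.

5

The continuous relaxation peaks at (1.75, 0) with value 8.75; rounding to a feasible lattice point costs some objective.
(a,b)=(1,0): 4·1+5·0=4≤7, 5·1+6·0=5≤27, objective 5.
(a,b)=(0,1): 4·0+5·1=5≤7, 5·0+6·1=6≤27, objective 4.
(a,b)=(0,0): 4·0+5·0=0≤7, 5·0+6·0=0≤27, objective 0.
The best lattice point is (1,0), giving 5.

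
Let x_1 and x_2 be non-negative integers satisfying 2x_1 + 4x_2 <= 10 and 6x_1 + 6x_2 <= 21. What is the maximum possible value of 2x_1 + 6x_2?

The continuous relaxation peaks at (0, 2.5) with value 15.00; rounding to a feasible lattice point costs some objective.
(x_1,x_2)=(1,2): 2·1+4·2=10≤10, 6·1+6·2=18≤21, objective 14.
(x_1,x_2)=(0,2): 2·0+4·2=8≤10, 6·0+6·2=12≤21, objective 12.
(x_1,x_2)=(2,1): 2·2+4·1=8≤10, 6·2+6·1=18≤21, objective 10.
(x_1,x_2)=(1,1): 2·1+4·1=6≤10, 6·1+6·1=12≤21, objective 8.
No feasible integer point exceeds 14.

14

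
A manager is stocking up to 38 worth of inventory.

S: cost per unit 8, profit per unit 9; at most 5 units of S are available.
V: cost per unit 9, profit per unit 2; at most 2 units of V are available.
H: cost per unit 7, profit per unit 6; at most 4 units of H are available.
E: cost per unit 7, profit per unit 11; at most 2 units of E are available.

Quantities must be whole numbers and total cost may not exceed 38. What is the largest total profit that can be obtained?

49

Take 3×S and 2×E: cost 38 ≤ 38, profit 3·9 + 2·11 = 49.
E has the best ratio (11/7) and is taken to its limit of 2; remaining capacity is filled optimally with the others.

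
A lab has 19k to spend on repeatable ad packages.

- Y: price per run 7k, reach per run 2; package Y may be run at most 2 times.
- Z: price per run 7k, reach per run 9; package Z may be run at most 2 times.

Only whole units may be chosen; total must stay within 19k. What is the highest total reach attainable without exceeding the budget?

This is a bounded integer knapsack.
2×Z: price 14 ≤ 19, reach 2·9 = 18.
1×Y and 1×Z: price 14 ≤ 19, reach 1·2 + 1·9 = 11.
Best is 18.

18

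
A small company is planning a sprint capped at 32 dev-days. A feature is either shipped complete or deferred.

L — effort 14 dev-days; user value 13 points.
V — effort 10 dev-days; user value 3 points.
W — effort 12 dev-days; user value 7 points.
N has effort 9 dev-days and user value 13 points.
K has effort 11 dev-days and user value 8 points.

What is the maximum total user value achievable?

28

Allowing fractional choices, the relaxed optimum would be about 32.5, but features are indivisible.
L + N: effort 14 + 9 = 23 ≤ 32, user value 13 + 13 = 26.
W + N + K: effort 12 + 9 + 11 = 32 ≤ 32, user value 7 + 13 + 8 = 28.
Best is W, N, and K with total user value 28.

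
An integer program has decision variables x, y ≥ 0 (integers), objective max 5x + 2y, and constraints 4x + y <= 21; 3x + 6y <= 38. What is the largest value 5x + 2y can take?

28

(x,y)=(4,4): 4·4+1·4=20≤21, 3·4+6·4=36≤38, objective 28.
(x,y)=(4,3): 4·4+1·3=19≤21, 3·4+6·3=30≤38, objective 26.
(x,y)=(3,4): 4·3+1·4=16≤21, 3·3+6·4=33≤38, objective 23.
(x,y)=(3,3): 4·3+1·3=15≤21, 3·3+6·3=27≤38, objective 21.
No feasible integer point exceeds 28.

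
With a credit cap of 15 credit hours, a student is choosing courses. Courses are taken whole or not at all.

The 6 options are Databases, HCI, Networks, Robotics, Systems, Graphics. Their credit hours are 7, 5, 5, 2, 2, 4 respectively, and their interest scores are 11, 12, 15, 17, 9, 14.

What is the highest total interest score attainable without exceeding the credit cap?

55

Take Networks, Robotics, Systems, and Graphics: credit hours 5 + 2 + 2 + 4 = 13 ≤ 15, interest score 15 + 17 + 9 + 14 = 55.
No other feasible combination does better.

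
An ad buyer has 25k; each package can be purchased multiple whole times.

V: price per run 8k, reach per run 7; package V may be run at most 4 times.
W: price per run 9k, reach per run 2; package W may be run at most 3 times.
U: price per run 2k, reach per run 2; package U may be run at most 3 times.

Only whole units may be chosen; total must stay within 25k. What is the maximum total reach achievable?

3×V: price 24 ≤ 25, reach 3·7 = 21.
2×V and 3×U: price 22 ≤ 25, reach 2·7 + 3·2 = 20.
Best is 21.

21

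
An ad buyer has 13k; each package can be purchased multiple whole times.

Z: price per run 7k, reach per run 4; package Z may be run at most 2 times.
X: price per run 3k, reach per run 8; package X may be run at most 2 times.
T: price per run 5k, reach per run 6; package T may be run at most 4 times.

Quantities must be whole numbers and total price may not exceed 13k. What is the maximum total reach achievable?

22

Take 2×X and 1×T: price 11 ≤ 13, reach 2·8 + 1·6 = 22.
X has the best ratio (8/3) and is taken to its limit of 2; remaining capacity is filled optimally with the others.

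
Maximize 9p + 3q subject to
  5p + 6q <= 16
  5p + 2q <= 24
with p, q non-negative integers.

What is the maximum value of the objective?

27

The continuous relaxation peaks at (3.2, 0) with value 28.80; rounding to a feasible lattice point costs some objective.
(p,q)=(3,0): 5·3+6·0=15≤16, 5·3+2·0=15≤24, objective 27.
(p,q)=(2,1): 5·2+6·1=16≤16, 5·2+2·1=12≤24, objective 21.
(p,q)=(2,0): 5·2+6·0=10≤16, 5·2+2·0=10≤24, objective 18.
No feasible integer point exceeds 27.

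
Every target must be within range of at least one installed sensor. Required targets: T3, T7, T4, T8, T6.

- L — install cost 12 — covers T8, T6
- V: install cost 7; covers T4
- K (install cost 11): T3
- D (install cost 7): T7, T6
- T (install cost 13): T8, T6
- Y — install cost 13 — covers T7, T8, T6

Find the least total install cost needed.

31

The greedy cost-per-new-target heuristic would pick D, V, K, and L for 37, but a cheaper cover exists.
Choose V, K, and Y: together they cover T3, T7, T4, T8, T6 — every target.
Total install cost: 7 + 11 + 13 = 31.
No cover costs less than 31.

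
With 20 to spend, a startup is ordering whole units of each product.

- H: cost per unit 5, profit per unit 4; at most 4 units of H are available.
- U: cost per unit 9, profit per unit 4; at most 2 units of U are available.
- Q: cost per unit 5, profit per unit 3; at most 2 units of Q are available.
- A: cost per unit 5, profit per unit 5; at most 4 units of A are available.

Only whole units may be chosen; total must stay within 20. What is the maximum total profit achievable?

20

Take 4×A: cost 20 ≤ 20, profit 4·5 = 20.
A has the best ratio (5/5) and is taken to its limit of 4; remaining capacity is filled optimally with the others.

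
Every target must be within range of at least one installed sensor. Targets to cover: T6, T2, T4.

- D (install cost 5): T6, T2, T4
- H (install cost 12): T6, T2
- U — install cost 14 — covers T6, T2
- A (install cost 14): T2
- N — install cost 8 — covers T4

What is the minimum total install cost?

5

D alone covers T6, T2, T4 — every target.
Total install cost: 5.
No cover costs less than 5.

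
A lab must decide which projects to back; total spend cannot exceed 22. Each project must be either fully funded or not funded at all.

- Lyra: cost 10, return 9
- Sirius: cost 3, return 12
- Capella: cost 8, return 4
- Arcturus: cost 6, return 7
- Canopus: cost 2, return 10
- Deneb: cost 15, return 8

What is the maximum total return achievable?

This is an integer program with binary decision variables.
Take Lyra, Sirius, Arcturus, and Canopus: cost 10 + 3 + 6 + 2 = 21 ≤ 22, return 9 + 12 + 7 + 10 = 38.
No other feasible combination does better.

38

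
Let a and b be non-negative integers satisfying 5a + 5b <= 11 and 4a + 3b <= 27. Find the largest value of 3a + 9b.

The continuous relaxation peaks at (0, 2.2) with value 19.80; rounding to a feasible lattice point costs some objective.
(a,b)=(0,2) is feasible, giving 18.
(a,b)=(1,1) is feasible, giving 12.
(a,b)=(0,1) is feasible, giving 9.
No feasible integer point exceeds 18.

18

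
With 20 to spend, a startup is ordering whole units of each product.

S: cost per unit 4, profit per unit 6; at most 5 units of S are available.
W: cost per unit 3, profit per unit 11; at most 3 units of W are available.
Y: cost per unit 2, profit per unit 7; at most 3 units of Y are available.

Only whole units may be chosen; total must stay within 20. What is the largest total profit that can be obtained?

W has the best ratio (11/3); taking only W gives at most 3×11 = 33 (stopped by the supply cap of 3).
Mixing does better — 1×S, 3×W, and 3×Y: cost 19 ≤ 20, profit 1·6 + 3·11 + 3·7 = 60.

60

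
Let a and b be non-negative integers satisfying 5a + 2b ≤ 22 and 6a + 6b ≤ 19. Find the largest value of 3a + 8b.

(a,b)=(0,3) is feasible, giving 24.
(a,b)=(1,2) is feasible, giving 19.
(a,b)=(0,2) is feasible, giving 16.
The best lattice point is (0,3), giving 24.

24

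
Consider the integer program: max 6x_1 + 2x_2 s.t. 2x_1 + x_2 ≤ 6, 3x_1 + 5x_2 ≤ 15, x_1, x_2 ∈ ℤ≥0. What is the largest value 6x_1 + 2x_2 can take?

18

(x_1,x_2)=(3,0): 2·3+1·0=6≤6, 3·3+5·0=9≤15, objective 18.
(x_1,x_2)=(2,1): 2·2+1·1=5≤6, 3·2+5·1=11≤15, objective 14.
(x_1,x_2)=(2,0): 2·2+1·0=4≤6, 3·2+5·0=6≤15, objective 12.
No feasible integer point exceeds 18.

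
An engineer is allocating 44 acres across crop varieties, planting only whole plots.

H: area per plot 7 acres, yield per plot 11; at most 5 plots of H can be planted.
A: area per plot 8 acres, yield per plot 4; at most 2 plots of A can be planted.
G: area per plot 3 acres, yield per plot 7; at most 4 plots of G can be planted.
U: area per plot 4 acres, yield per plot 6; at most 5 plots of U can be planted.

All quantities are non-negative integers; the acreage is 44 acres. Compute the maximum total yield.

This is a bounded integer knapsack.
4×H, 4×G, and 1×U: area 44 ≤ 44, yield 4·11 + 4·7 + 1·6 = 78.
5×H and 3×G: area 44 ≤ 44, yield 5·11 + 3·7 = 76.
Best is 78.

78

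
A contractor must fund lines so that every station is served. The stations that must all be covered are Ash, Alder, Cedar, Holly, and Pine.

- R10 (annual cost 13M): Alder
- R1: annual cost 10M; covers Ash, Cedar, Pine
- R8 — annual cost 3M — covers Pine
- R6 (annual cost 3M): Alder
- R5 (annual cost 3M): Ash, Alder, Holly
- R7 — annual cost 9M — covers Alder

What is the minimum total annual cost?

The greedy cost-per-new-station heuristic would pick R5, R8, and R1 for 16, but a cheaper cover exists.
Choose R1 and R5: together they cover Ash, Alder, Cedar, Holly, Pine — every station.
Total annual cost: 10 + 3 = 13.
No cover costs less than 13.

13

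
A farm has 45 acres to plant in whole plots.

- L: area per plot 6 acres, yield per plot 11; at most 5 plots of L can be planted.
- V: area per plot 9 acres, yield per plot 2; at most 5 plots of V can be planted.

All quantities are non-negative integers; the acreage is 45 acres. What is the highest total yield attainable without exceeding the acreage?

5×L: area 30 ≤ 45, yield 5·11 = 55.
5×L and 1×V: area 39 ≤ 45, yield 5·11 + 1·2 = 57.
Best is 57.

57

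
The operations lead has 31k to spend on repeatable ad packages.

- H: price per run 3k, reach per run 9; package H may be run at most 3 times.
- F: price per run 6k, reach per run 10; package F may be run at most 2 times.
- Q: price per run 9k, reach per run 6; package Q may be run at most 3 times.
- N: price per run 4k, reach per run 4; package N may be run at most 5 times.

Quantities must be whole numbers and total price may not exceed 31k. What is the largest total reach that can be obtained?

H has the best ratio (9/3); taking only H gives at most 3×9 = 27 (stopped by the supply cap of 3).
Mixing does better — 3×H, 2×F, and 2×N: price 29 ≤ 31, reach 3·9 + 2·10 + 2·4 = 55.

55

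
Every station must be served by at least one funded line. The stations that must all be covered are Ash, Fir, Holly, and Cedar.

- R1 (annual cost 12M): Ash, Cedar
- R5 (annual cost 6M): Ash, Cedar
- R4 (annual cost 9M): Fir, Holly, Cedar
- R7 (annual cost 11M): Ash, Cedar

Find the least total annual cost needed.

15

Choose R5 and R4: together they cover Ash, Fir, Holly, Cedar — every station.
Total annual cost: 6 + 9 = 15.
No cover costs less than 15.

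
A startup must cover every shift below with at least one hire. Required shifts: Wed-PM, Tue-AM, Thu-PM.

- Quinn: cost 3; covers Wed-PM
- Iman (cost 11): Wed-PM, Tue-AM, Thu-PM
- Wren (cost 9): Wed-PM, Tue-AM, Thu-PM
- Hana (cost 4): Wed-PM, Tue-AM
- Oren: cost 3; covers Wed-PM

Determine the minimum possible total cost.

This is a weighted set-cover instance.
The greedy cost-per-new-shift heuristic would pick Hana and Wren for 13, but a cheaper cover exists.
Wren alone covers Wed-PM, Tue-AM, Thu-PM — every shift.
Total cost: 9.
No cover costs less than 9.

9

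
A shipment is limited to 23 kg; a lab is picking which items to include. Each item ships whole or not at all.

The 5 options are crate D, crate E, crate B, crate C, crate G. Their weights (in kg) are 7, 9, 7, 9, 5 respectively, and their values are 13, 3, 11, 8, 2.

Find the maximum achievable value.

This is a 0-1 knapsack instance.
crate D + crate B + crate G: weight 7 + 7 + 5 = 19 ≤ 23, value 13 + 11 + 2 = 26.
crate D + crate B + crate C: weight 7 + 7 + 9 = 23 ≤ 23, value 13 + 11 + 8 = 32.
crate D + crate E + crate B: weight 7 + 9 + 7 = 23 ≤ 23, value 13 + 3 + 11 = 27.
Best is crate D, crate B, and crate C with total value 32.

32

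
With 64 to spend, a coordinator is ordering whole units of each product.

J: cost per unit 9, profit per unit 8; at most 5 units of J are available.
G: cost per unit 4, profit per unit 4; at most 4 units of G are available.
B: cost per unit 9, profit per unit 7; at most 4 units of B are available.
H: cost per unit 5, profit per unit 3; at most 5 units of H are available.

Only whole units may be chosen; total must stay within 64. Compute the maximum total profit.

Take 5×J and 4×G: cost 61 ≤ 64, profit 5·8 + 4·4 = 56.
G has the best ratio (4/4) and is taken to its limit of 4; remaining capacity is filled optimally with the others.

56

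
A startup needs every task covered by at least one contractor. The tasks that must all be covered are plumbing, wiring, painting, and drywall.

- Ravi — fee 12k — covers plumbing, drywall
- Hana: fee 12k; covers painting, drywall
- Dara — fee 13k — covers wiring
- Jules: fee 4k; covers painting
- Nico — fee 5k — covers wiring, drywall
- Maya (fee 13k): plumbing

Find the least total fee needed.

21

Choose Ravi, Jules, and Nico: together they cover plumbing, wiring, painting, drywall — every task.
Total fee: 12 + 4 + 5 = 21.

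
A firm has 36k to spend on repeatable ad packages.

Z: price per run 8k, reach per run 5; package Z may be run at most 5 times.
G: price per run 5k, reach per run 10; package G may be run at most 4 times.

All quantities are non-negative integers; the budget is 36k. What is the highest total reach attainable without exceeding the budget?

50

G has the best ratio (10/5); taking only G gives at most 4×10 = 40 (stopped by the supply cap of 4).
Mixing does better — 2×Z and 4×G: price 36 ≤ 36, reach 2·5 + 4·10 = 50.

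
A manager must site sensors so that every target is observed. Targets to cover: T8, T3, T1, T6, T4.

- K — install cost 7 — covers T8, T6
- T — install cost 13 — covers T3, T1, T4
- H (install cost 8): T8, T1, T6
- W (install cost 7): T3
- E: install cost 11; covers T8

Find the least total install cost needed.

This is a weighted set-cover instance.
The greedy cost-per-new-target heuristic would pick H and T for 21, but a cheaper cover exists.
Choose K and T: together they cover T8, T3, T1, T6, T4 — every target.
Total install cost: 7 + 13 = 20.
No cover costs less than 20.

20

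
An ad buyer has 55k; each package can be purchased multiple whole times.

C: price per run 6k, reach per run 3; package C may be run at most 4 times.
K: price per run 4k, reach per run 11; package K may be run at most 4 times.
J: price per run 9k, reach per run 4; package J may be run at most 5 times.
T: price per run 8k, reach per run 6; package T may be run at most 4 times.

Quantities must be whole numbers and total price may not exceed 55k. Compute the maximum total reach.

Take 1×C, 4×K, and 4×T: price 54 ≤ 55, reach 1·3 + 4·11 + 4·6 = 71.
K has the best ratio (11/4) and is taken to its limit of 4; remaining capacity is filled optimally with the others.

71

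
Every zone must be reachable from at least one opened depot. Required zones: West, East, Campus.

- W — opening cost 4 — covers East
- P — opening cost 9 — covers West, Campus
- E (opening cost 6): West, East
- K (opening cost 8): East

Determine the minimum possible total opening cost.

13

The greedy cost-per-new-zone heuristic would pick E and P for 15, but a cheaper cover exists.
Choose W and P: together they cover West, East, Campus — every zone.
Total opening cost: 4 + 9 = 13.
No cover costs less than 13.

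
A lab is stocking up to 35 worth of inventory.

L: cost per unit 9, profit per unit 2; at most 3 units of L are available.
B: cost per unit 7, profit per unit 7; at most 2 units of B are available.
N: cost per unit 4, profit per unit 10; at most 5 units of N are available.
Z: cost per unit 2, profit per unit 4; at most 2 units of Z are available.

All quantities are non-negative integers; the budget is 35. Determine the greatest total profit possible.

N has the best ratio (10/4); taking only N gives at most 5×10 = 50 (stopped by the supply cap of 5).
Mixing does better — 1×B, 5×N, and 2×Z: cost 31 ≤ 35, profit 1·7 + 5·10 + 2·4 = 65.

65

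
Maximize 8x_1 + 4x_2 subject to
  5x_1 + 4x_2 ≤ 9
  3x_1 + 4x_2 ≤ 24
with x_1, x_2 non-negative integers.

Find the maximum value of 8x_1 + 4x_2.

Relaxing integrality, the LP optimum is 14.40 at (x_1,x_2) = (1.8, 0), which is not an integer point.
(x_1,x_2)=(1,1) is feasible, giving 12.
(x_1,x_2)=(0,2) is feasible, giving 8.
(x_1,x_2)=(1,0) is feasible, giving 8.
(x_1,x_2)=(0,1) is feasible, giving 4.
No feasible integer point exceeds 12.

12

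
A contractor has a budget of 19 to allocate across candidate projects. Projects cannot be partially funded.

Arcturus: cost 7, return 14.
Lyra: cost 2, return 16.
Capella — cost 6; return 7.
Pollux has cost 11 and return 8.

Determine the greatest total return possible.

37

This is an integer program with binary decision variables.
Lyra + Capella + Pollux: cost 2 + 6 + 11 = 19 ≤ 19, return 16 + 7 + 8 = 31.
Arcturus + Lyra + Capella: cost 7 + 2 + 6 = 15 ≤ 19, return 14 + 16 + 7 = 37.
Best is Arcturus, Lyra, and Capella with total return 37.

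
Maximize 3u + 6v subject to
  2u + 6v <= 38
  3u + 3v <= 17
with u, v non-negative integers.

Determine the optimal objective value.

The continuous relaxation peaks at (0, 5.67) with value 34.00; rounding to a feasible lattice point costs some objective.
(u,v)=(0,5): 2·0+6·5=30≤38, 3·0+3·5=15≤17, objective 30.
(u,v)=(1,4): 2·1+6·4=26≤38, 3·1+3·4=15≤17, objective 27.
The best lattice point is (0,5), giving 30.

30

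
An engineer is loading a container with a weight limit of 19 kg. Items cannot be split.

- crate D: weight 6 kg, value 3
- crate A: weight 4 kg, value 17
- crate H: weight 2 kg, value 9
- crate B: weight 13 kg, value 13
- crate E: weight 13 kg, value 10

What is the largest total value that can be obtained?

39

crate A + crate B: weight 4 + 13 = 17 ≤ 19, value 17 + 13 = 30.
crate A + crate H + crate B: weight 4 + 2 + 13 = 19 ≤ 19, value 17 + 9 + 13 = 39.
crate A + crate H + crate E: weight 4 + 2 + 13 = 19 ≤ 19, value 17 + 9 + 10 = 36.
Best is crate A, crate H, and crate B with total value 39.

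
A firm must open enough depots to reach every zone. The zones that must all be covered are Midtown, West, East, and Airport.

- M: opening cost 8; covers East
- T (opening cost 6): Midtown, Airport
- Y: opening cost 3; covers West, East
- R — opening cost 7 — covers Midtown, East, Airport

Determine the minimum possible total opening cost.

Choose T and Y: together they cover Midtown, West, East, Airport — every zone.
Total opening cost: 6 + 3 = 9.
No cover costs less than 9.

9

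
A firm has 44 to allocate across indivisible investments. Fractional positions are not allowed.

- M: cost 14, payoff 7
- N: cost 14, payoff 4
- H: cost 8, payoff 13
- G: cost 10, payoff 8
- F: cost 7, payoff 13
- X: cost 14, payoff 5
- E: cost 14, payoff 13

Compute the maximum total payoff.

47

Allowing fractional choices, the relaxed optimum would be about 49.5, but investments are indivisible.
H + G + F + E: cost 8 + 10 + 7 + 14 = 39 ≤ 44, payoff 13 + 8 + 13 + 13 = 47.
M + H + F + E: cost 14 + 8 + 7 + 14 = 43 ≤ 44, payoff 7 + 13 + 13 + 13 = 46.
Best is H, G, F, and E with total payoff 47.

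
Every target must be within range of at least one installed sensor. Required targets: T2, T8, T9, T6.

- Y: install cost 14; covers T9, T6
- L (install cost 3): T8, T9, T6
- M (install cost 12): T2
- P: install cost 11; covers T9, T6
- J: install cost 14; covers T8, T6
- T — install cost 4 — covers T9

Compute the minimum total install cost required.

This is a weighted set-cover instance.
Choose L and M: together they cover T2, T8, T9, T6 — every target.
Total install cost: 3 + 12 = 15.
No cover costs less than 15.

15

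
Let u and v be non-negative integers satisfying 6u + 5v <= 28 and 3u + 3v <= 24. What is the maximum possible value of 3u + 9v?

(u,v)=(0,5) is feasible, giving 45.
(u,v)=(1,4) is feasible, giving 39.
(u,v)=(0,4) is feasible, giving 36.
No feasible integer point exceeds 45.

45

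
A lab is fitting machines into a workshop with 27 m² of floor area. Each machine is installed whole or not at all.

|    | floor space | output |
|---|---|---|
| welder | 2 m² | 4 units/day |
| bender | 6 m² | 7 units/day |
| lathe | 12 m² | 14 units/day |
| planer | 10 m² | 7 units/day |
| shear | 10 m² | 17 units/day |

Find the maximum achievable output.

This is a 0-1 knapsack instance.
Allowing fractional choices, the relaxed optimum would be about 38.5, but machines are indivisible.
welder + lathe + shear: floor space 2 + 12 + 10 = 24 ≤ 27, output 4 + 14 + 17 = 35.
lathe + shear: floor space 12 + 10 = 22 ≤ 27, output 14 + 17 = 31.
Best is welder, lathe, and shear with total output 35.

35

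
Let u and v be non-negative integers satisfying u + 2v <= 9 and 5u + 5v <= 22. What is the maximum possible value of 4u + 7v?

28

Relaxing integrality, the LP optimum is 30.80 at (u,v) = (0, 4.4), which is not an integer point.
(u,v)=(0,4): 1·0+2·4=8≤9, 5·0+5·4=20≤22, objective 28.
(u,v)=(1,3): 1·1+2·3=7≤9, 5·1+5·3=20≤22, objective 25.
(u,v)=(0,3): 1·0+2·3=6≤9, 5·0+5·3=15≤22, objective 21.
The best lattice point is (0,4), giving 28.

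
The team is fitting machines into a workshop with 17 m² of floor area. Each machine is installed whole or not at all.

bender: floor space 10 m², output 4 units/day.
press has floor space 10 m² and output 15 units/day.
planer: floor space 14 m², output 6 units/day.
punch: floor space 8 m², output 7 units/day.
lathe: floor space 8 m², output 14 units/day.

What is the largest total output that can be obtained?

21

Take punch and lathe: floor space 8 + 8 = 16 ≤ 17, output 7 + 14 = 21.
No other feasible combination does better.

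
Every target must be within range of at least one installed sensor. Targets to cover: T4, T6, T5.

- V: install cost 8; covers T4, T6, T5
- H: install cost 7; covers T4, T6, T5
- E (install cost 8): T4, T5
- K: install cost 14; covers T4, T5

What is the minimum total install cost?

This is an integer covering problem.
H alone covers T4, T6, T5 — every target.
Total install cost: 7.
No cover costs less than 7.

7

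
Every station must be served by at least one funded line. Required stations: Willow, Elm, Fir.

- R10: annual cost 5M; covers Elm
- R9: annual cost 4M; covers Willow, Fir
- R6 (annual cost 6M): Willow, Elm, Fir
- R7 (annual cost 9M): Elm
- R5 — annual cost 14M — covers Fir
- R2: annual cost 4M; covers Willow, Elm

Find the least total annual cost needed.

The greedy cost-per-new-station heuristic would pick R9 and R2 for 8, but a cheaper cover exists.
R6 alone covers Willow, Elm, Fir — every station.
Total annual cost: 6.
No cover costs less than 6.

6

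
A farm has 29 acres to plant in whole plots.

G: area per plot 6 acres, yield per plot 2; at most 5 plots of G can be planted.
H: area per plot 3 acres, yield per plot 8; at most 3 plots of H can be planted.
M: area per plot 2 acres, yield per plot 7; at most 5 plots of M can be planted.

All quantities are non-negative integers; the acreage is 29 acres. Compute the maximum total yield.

61

3×H and 5×M: area 19 ≤ 29, yield 3·8 + 5·7 = 59.
1×G, 3×H, and 5×M: area 25 ≤ 29, yield 1·2 + 3·8 + 5·7 = 61.
Best is 61.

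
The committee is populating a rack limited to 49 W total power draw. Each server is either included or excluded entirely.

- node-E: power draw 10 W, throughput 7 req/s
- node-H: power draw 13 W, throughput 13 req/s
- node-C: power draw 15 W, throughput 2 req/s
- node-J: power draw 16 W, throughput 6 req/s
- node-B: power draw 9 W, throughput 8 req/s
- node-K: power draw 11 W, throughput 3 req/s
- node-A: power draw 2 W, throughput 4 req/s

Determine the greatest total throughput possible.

Take node-E, node-H, node-B, node-K, and node-A: power draw 10 + 13 + 9 + 11 + 2 = 45 ≤ 49, throughput 7 + 13 + 8 + 3 + 4 = 35.
No other feasible combination does better.

35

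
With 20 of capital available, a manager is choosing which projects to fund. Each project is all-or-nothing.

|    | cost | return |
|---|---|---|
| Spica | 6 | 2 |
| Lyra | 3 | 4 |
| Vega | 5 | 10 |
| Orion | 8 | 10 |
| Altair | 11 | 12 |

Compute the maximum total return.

Lyra + Vega + Altair: cost 3 + 5 + 11 = 19 ≤ 20, return 4 + 10 + 12 = 26.
Vega + Altair: cost 5 + 11 = 16 ≤ 20, return 10 + 12 = 22.
Lyra + Vega + Orion: cost 3 + 5 + 8 = 16 ≤ 20, return 4 + 10 + 10 = 24.
Best is Lyra, Vega, and Altair with total return 26.

26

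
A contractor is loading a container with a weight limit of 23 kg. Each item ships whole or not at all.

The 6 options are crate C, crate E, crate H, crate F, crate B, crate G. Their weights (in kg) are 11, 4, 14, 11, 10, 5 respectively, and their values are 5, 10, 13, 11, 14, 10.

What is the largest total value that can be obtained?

Take crate E, crate B, and crate G: weight 4 + 10 + 5 = 19 ≤ 23, value 10 + 14 + 10 = 34.
No other feasible combination does better.

34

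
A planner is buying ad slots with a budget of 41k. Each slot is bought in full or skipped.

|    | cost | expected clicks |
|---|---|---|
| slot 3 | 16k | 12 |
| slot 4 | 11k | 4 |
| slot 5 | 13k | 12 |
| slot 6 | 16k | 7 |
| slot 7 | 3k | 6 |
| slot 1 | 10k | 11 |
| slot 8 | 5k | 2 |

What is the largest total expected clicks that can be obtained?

Allowing fractional choices, the relaxed optimum would be about 40.2, but ad slots are indivisible.
slot 4 + slot 5 + slot 7 + slot 1: cost 11 + 13 + 3 + 10 = 37 ≤ 41, expected clicks 4 + 12 + 6 + 11 = 33.
slot 3 + slot 5 + slot 1: cost 16 + 13 + 10 = 39 ≤ 41, expected clicks 12 + 12 + 11 = 35.
slot 3 + slot 4 + slot 7 + slot 1: cost 16 + 11 + 3 + 10 = 40 ≤ 41, expected clicks 12 + 4 + 6 + 11 = 33.
Best is slot 3, slot 5, and slot 1 with total expected clicks 35.

35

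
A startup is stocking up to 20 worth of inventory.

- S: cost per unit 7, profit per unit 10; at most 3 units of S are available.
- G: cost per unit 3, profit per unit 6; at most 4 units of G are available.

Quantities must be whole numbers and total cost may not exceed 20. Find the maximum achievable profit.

This is a bounded integer knapsack.
Take 1×S and 4×G: cost 19 ≤ 20, profit 1·10 + 4·6 = 34.
G has the best ratio (6/3) and is taken to its limit of 4; remaining capacity is filled optimally with the others.

34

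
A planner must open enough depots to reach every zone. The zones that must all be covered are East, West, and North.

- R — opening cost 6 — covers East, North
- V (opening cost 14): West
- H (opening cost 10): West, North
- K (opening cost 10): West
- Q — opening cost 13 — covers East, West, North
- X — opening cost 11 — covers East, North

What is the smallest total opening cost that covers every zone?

Q alone covers East, West, North — every zone.
Total opening cost: 13.

13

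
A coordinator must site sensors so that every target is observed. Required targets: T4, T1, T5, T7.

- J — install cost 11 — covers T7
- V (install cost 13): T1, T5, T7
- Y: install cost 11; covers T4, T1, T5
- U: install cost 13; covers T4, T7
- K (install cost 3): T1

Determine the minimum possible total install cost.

The greedy cost-per-new-target heuristic would pick K, Y, and J for 25, but a cheaper cover exists.
Choose J and Y: together they cover T4, T1, T5, T7 — every target.
Total install cost: 11 + 11 = 22.
No cover costs less than 22.

22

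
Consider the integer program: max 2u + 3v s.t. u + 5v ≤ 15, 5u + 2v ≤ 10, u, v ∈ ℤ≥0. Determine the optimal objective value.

Relaxing integrality, the LP optimum is 10.22 at (u,v) = (0.87, 2.83), which is not an integer point.
(u,v)=(0,3): 1·0+5·3=15≤15, 5·0+2·3=6≤10, objective 9.
(u,v)=(1,2): 1·1+5·2=11≤15, 5·1+2·2=9≤10, objective 8.
(u,v)=(0,2): 1·0+5·2=10≤15, 5·0+2·2=4≤10, objective 6.
The best lattice point is (0,3), giving 9.

9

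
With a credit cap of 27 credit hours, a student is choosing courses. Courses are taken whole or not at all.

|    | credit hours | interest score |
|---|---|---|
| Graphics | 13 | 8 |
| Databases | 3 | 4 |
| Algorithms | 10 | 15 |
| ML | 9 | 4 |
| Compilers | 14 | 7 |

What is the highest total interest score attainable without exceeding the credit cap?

27

Graphics + Databases + Algorithms: credit hours 13 + 3 + 10 = 26 ≤ 27, interest score 8 + 4 + 15 = 27.
Databases + Algorithms + Compilers: credit hours 3 + 10 + 14 = 27 ≤ 27, interest score 4 + 15 + 7 = 26.
Best is Graphics, Databases, and Algorithms with total interest score 27.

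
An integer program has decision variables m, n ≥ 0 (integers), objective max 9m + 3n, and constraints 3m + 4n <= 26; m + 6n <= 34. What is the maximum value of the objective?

(m,n)=(8,0): 3·8+4·0=24≤26, 1·8+6·0=8≤34, objective 72.
(m,n)=(7,1): 3·7+4·1=25≤26, 1·7+6·1=13≤34, objective 66.
(m,n)=(7,0): 3·7+4·0=21≤26, 1·7+6·0=7≤34, objective 63.
The best lattice point is (8,0), giving 72.

72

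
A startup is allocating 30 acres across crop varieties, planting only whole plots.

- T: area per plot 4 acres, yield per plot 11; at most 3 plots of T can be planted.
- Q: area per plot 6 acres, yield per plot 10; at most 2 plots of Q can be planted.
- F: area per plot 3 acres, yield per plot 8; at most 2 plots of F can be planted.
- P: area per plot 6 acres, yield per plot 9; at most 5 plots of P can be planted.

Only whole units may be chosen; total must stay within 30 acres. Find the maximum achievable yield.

This is a bounded integer knapsack.
3×T, 2×Q, and 2×F: area 30 ≤ 30, yield 3·11 + 2·10 + 2·8 = 69.
3×T, 1×Q, 2×F, and 1×P: area 30 ≤ 30, yield 3·11 + 1·10 + 2·8 + 1·9 = 68.
Best is 69.

69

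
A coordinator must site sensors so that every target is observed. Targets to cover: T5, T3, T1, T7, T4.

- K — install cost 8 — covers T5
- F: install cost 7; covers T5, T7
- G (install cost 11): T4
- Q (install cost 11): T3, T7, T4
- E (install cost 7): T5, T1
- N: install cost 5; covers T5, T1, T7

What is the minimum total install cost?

Choose Q and N: together they cover T5, T3, T1, T7, T4 — every target.
Total install cost: 11 + 5 = 16.
No cover costs less than 16.

16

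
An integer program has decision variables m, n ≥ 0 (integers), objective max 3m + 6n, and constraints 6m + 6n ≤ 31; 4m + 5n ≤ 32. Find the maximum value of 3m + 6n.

30

The continuous relaxation peaks at (0, 5.17) with value 31.00; rounding to a feasible lattice point costs some objective.
(m,n)=(0,5): 6·0+6·5=30≤31, 4·0+5·5=25≤32, objective 30.
(m,n)=(1,4): 6·1+6·4=30≤31, 4·1+5·4=24≤32, objective 27.
(m,n)=(0,4): 6·0+6·4=24≤31, 4·0+5·4=20≤32, objective 24.
The best lattice point is (0,5), giving 30.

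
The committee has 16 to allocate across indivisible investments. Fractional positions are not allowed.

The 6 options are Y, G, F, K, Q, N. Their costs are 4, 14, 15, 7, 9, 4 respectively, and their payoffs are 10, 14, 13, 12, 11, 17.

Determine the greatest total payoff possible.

39

Allowing fractional choices, the relaxed optimum would be about 40.2, but investments are indivisible.
Y + K + N: cost 4 + 7 + 4 = 15 ≤ 16, payoff 10 + 12 + 17 = 39.
K + N: cost 7 + 4 = 11 ≤ 16, payoff 12 + 17 = 29.
Q + N: cost 9 + 4 = 13 ≤ 16, payoff 11 + 17 = 28.
Best is Y, K, and N with total payoff 39.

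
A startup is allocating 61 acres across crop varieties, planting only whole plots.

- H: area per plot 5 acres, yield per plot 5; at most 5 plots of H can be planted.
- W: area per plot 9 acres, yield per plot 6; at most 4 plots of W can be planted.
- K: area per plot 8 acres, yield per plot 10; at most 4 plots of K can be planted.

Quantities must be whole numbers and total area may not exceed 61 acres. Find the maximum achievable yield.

This is a bounded integer knapsack.
K has the best ratio (10/8); taking only K gives at most 4×10 = 40 (stopped by the supply cap of 4).
Mixing does better — 4×H, 1×W, and 4×K: area 61 ≤ 61, yield 4·5 + 1·6 + 4·10 = 66.

66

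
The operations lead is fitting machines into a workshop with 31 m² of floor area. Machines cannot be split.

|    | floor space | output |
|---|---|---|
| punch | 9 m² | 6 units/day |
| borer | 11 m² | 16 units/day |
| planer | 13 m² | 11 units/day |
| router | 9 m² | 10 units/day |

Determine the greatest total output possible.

Take punch, borer, and router: floor space 9 + 11 + 9 = 29 ≤ 31, output 6 + 16 + 10 = 32.
No other feasible combination does better.

32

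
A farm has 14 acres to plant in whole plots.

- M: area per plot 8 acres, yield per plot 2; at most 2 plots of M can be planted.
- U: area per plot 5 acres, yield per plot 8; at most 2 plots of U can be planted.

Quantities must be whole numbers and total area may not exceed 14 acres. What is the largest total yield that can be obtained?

U has the best ratio (8/5); taking only U gives at most 2×8 = 16 (stopped by the area limit).
Optimal: 2×U: area 10 ≤ 14, yield 2·8 = 16.

16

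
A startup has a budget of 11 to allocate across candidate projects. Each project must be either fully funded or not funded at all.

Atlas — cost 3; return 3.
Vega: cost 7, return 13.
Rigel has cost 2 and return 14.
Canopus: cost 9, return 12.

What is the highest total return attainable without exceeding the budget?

27

Vega + Rigel: cost 7 + 2 = 9 ≤ 11, return 13 + 14 = 27.
Rigel + Canopus: cost 2 + 9 = 11 ≤ 11, return 14 + 12 = 26.
Best is Vega and Rigel with total return 27.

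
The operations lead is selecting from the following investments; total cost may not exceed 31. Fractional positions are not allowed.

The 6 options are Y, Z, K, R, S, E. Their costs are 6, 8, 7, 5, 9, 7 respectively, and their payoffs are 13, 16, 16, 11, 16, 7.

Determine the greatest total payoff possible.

61

Z + K + R + S: cost 8 + 7 + 5 + 9 = 29 ≤ 31, payoff 16 + 16 + 11 + 16 = 59.
Y + Z + K + S: cost 6 + 8 + 7 + 9 = 30 ≤ 31, payoff 13 + 16 + 16 + 16 = 61.
Best is Y, Z, K, and S with total payoff 61.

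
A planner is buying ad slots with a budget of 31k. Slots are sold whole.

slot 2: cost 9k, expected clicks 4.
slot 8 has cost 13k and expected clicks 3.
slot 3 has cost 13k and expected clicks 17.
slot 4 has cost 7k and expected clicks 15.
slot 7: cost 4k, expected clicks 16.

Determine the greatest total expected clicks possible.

48

This is an integer program with binary decision variables.
Allowing fractional choices, the relaxed optimum would be about 51.1, but ad slots are indivisible.
slot 2 + slot 3 + slot 4: cost 9 + 13 + 7 = 29 ≤ 31, expected clicks 4 + 17 + 15 = 36.
slot 3 + slot 4 + slot 7: cost 13 + 7 + 4 = 24 ≤ 31, expected clicks 17 + 15 + 16 = 48.
slot 2 + slot 3 + slot 7: cost 9 + 13 + 4 = 26 ≤ 31, expected clicks 4 + 17 + 16 = 37.
Best is slot 3, slot 4, and slot 7 with total expected clicks 48.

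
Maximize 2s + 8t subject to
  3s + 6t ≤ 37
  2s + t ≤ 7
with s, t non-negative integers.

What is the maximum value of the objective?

48

Relaxing integrality, the LP optimum is 49.33 at (s,t) = (0, 6.17), which is not an integer point.
(s,t)=(0,6): 3·0+6·6=36≤37, 2·0+1·6=6≤7, objective 48.
(s,t)=(1,5): 3·1+6·5=33≤37, 2·1+1·5=7≤7, objective 42.
(s,t)=(0,5): 3·0+6·5=30≤37, 2·0+1·5=5≤7, objective 40.
No feasible integer point exceeds 48.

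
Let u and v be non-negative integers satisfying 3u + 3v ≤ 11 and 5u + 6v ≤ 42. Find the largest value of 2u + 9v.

27

The continuous relaxation peaks at (0, 3.67) with value 33.00; rounding to a feasible lattice point costs some objective.
(u,v)=(0,3): 3·0+3·3=9≤11, 5·0+6·3=18≤42, objective 27.
(u,v)=(1,2): 3·1+3·2=9≤11, 5·1+6·2=17≤42, objective 20.
(u,v)=(0,2): 3·0+3·2=6≤11, 5·0+6·2=12≤42, objective 18.
No feasible integer point exceeds 27.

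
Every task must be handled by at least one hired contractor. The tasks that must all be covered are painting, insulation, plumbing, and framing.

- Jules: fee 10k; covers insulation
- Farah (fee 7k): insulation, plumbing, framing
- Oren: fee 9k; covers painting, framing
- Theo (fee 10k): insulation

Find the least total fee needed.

Choose Farah and Oren: together they cover painting, insulation, plumbing, framing — every task.
Total fee: 7 + 9 = 16.

16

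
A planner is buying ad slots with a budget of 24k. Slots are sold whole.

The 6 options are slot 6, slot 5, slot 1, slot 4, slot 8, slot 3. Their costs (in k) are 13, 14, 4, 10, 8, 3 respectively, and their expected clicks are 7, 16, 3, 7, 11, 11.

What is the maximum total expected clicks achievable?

30

Treat it as a binary knapsack problem.
Allowing fractional choices, the relaxed optimum would be about 36.9, but ad slots are indivisible.
slot 5 + slot 1 + slot 3: cost 14 + 4 + 3 = 21 ≤ 24, expected clicks 16 + 3 + 11 = 30.
slot 6 + slot 8 + slot 3: cost 13 + 8 + 3 = 24 ≤ 24, expected clicks 7 + 11 + 11 = 29.
slot 4 + slot 8 + slot 3: cost 10 + 8 + 3 = 21 ≤ 24, expected clicks 7 + 11 + 11 = 29.
Best is slot 5, slot 1, and slot 3 with total expected clicks 30.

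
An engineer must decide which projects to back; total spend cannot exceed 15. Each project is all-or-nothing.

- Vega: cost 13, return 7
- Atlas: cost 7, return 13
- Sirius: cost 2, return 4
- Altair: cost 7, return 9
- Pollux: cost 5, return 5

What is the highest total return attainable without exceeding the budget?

This is a 0-1 knapsack instance.
Atlas + Sirius + Pollux: cost 7 + 2 + 5 = 14 ≤ 15, return 13 + 4 + 5 = 22.
Atlas + Altair: cost 7 + 7 = 14 ≤ 15, return 13 + 9 = 22.
Atlas + Pollux: cost 7 + 5 = 12 ≤ 15, return 13 + 5 = 18.
The maximum return is 22; one optimal choice is Atlas and Altair.

22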